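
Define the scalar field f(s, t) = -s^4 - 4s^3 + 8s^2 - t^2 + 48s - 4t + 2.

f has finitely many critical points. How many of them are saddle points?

1

f separates as a function of s plus a function of t, so ∇f=0 decouples.
∂f/∂s = -4(s - 2)(s + 2)(s + 3) = 0 at s ∈ {-3, -2, 2}; ∂f/∂t = -2(t + 2) = 0 at t ∈ {-2}.
The Hessian is diagonal: diag(f_ss, f_tt). Second derivatives: f_ss(-3)=-20, f_ss(-2)=16, f_ss(2)=-80; f_tt(-2)=-2.
Saddle points occur where the two diagonal entries have opposite signs: (-2, -2). Count: 1.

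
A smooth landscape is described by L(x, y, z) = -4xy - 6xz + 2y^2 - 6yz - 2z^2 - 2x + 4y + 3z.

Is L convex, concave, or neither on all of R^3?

L is quadratic, so its Hessian is the constant matrix H = [[0, -4, -6], [-4, 4, -6], [-6, -6, -4]].
Leading principal minors: 0, -16, -368.
Neither pattern holds ⇒ H is indefinite ⇒ neither convex nor concave.

neither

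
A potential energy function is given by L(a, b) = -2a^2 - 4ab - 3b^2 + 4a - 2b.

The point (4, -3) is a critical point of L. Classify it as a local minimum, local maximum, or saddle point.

local maximum

The Hessian of L is constant: H = [[-4, -4], [-4, -6]].
det(H) = (-4)·(-6) − (-4)² = 8.
det(H) > 0 and tr(H) = -10 < 0, so H is negative definite and the point is a local maximum.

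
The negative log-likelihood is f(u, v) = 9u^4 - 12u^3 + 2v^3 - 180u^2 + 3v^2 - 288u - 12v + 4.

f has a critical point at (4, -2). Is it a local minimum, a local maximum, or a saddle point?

The mixed partial ∂²f/∂u∂v is 0, so the Hessian at any point is diag(f_uu, f_vv) = diag(36(3u^2 - 2u - 10), 6(2v + 1)).
At (4, -2): H = diag(1080, -18).
The eigenvalues have opposite signs, so H is indefinite: a saddle point.

saddle point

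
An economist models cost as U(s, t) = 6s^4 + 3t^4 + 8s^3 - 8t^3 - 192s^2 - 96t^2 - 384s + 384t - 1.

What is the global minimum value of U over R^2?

U(s,t) separates as P(s) + Q(t) − 1, so its minimum is min P + min Q − 1.
P'(s) = 24(s - 4)(s + 1)(s + 4) vanishes at s ∈ {-4, -1, 4}; Q'(t) = 12(t - 4)(t - 2)(t + 4) vanishes at t ∈ {-4, 2, 4}.
Local minima of P (where P''>0): P(-4)=-512, P(4)=-2560. Local minima of Q: Q(-4)=-1792, Q(4)=256.
So the global minimum of U is P(4) + Q(-4) − 1 = -2560 − 1792 − 1 = -4353, attained at (4, -4).

-4353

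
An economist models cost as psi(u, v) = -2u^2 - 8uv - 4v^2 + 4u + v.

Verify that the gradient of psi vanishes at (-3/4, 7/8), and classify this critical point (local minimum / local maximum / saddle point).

∇psi = (-4u - 8v + 4, -8u - 8v + 1); substituting (-3/4, 7/8) gives ∇psi = (0, 0), so (-3/4, 7/8) is indeed a critical point.
The Hessian of psi is constant: H = [[-4, -8], [-8, -8]].
det(H) = (-4)·(-8) − (-8)² = -32.
Since det(H) < 0, H is indefinite and the critical point is a saddle point.

saddle point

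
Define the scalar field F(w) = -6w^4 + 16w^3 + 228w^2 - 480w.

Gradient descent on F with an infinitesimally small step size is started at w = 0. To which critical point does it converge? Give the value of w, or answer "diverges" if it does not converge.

F'(w) = -24(w - 5)(w - 1)(w + 4), so F'(0) = -480.
Gradient descent moves in the -F' direction, i.e. w is increasing.
The nearest critical point in that direction is w = 1, where F'' = 480 > 0 (a local minimum). The iterate converges there.

1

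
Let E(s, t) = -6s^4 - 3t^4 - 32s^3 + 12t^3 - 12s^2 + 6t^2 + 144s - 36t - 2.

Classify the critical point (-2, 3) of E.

The mixed partial ∂²E/∂s∂t is 0, so the Hessian at any point is diag(E_ss, E_tt) = diag(-24(3s^2 + 8s + 1), 12(-3t^2 + 6t + 1)).
At (-2, 3): H = diag(72, -96).
The eigenvalues have opposite signs, so H is indefinite: a saddle point.

saddle point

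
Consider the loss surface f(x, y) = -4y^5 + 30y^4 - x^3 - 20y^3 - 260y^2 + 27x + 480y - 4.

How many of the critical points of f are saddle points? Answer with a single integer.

f separates as a function of x plus a function of y, so ∇f=0 decouples.
∂f/∂x = -3(x - 3)(x + 3) = 0 at x ∈ {-3, 3}; ∂f/∂y = -20(y - 4)(y - 3)(y - 1)(y + 2) = 0 at y ∈ {-2, 1, 3, 4}.
The Hessian is diagonal: diag(f_xx, f_yy). Second derivatives: f_xx(-3)=18, f_xx(3)=-18; f_yy(-2)=1800, f_yy(1)=-360, f_yy(3)=200, f_yy(4)=-360.
Saddle points occur where the two diagonal entries have opposite signs: (-3, 1), (-3, 4), (3, -2), (3, 3). Count: 4.

4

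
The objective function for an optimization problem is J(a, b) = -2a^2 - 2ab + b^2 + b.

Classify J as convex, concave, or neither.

J is quadratic, so its Hessian is the constant matrix H = [[-4, -2], [-2, 2]].
det(H) = -12, tr(H) = -2.
det(H) < 0, so H is indefinite: neither convex nor concave.

neither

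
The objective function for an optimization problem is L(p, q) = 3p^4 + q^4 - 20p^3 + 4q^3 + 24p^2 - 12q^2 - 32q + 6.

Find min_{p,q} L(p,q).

-186

L(p,q) separates as A(p) + B(q) + 6, so its minimum is min A + min B + 6.
A'(p) = 12p(p - 4)(p - 1) vanishes at p ∈ {0, 1, 4}; B'(q) = 4(q - 2)(q + 1)(q + 4) vanishes at q ∈ {-4, -1, 2}.
Local minima of A (where A''>0): A(0)=0, A(4)=-128. Local minima of B: B(-4)=-64, B(2)=-64.
So the global minimum of L is A(4) + B(-4) + 6 = -128 − 64 + 6 = -186, attained at (4, -4).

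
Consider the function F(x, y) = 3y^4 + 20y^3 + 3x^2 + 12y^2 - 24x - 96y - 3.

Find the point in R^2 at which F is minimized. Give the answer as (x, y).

F(x,y) separates as P(x) + Q(y) − 3, so its minimum is min P + min Q − 3.
P'(x) = 6x - 24 vanishes at x ∈ {4}; Q'(y) = 12(y - 1)(y + 2)(y + 4) vanishes at y ∈ {-4, -2, 1}.
Local minima of P (where P''>0): P(4)=-48. Local minima of Q: Q(-4)=64, Q(1)=-61.
So the global minimum of F is P(4) + Q(1) − 3 = -48 − 61 − 3 = -112, attained at (4, 1).

(4, 1)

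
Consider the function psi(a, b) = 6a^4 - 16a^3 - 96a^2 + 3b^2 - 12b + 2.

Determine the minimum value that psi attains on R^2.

psi(a,b) separates as P(a) + Q(b) + 2, so its minimum is min P + min Q + 2.
P'(a) = 24a(a - 4)(a + 2) vanishes at a ∈ {-2, 0, 4}; Q'(b) = 6b - 12 vanishes at b ∈ {2}.
Local minima of P (where P''>0): P(-2)=-160, P(4)=-1024. Local minima of Q: Q(2)=-12.
So the global minimum of psi is P(4) + Q(2) + 2 = -1024 − 12 + 2 = -1034, attained at (4, 2).

-1034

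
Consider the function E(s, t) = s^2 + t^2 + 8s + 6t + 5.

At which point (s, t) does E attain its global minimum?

(-4, -3)

E(s,t) separates as P(s) + Q(t) + 5, so its minimum is min P + min Q + 5.
P'(s) = 2s + 8 vanishes at s ∈ {-4}; Q'(t) = 2(t + 3) vanishes at t ∈ {-3}.
Local minima of P (where P''>0): P(-4)=-16. Local minima of Q: Q(-3)=-9.
So the global minimum of E is P(-4) + Q(-3) + 5 = -16 − 9 + 5 = -20, attained at (-4, -3).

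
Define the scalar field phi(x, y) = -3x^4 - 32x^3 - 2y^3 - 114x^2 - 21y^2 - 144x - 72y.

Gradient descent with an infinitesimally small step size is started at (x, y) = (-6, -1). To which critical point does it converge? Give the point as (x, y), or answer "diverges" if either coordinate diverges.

diverges

phi is separable, so gradient descent decouples: x follows -∂phi/∂x, y follows -∂phi/∂y.
∂phi/∂x = -12(x + 1)(x + 3)(x + 4); at x=-6 this is 360, so x decreases.
∂phi/∂y = -6(y + 3)(y + 4); at y=-1 this is -36, so y increases.
The x-coordinate has no critical point in that direction and runs off to infinity.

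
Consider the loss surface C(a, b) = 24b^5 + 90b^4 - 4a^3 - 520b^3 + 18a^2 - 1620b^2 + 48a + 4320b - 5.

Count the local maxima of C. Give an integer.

2

C separates as a function of a plus a function of b, so ∇C=0 decouples.
∂C/∂a = -12(a - 4)(a + 1) = 0 at a ∈ {-1, 4}; ∂C/∂b = 120(b - 3)(b - 1)(b + 3)(b + 4) = 0 at b ∈ {-4, -3, 1, 3}.
The Hessian is diagonal: diag(C_aa, C_bb). Second derivatives: C_aa(-1)=60, C_aa(4)=-60; C_bb(-4)=-4200, C_bb(-3)=2880, C_bb(1)=-4800, C_bb(3)=10080.
Local maxima occur where both diagonal entries negative: (4, -4), (4, 1). Count: 2.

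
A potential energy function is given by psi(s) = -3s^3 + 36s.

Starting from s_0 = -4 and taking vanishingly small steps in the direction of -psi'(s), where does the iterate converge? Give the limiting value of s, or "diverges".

psi'(s) = -9(s - 2)(s + 2), so psi'(-4) = -108.
Gradient descent moves in the -psi' direction, i.e. s is increasing.
The nearest critical point in that direction is s = -2, where psi'' = 36 > 0 (a local minimum). The iterate converges there.

-2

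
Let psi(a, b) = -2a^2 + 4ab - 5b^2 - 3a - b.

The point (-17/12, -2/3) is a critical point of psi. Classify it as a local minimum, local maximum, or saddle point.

The Hessian of psi is constant: H = [[-4, 4], [4, -10]].
det(H) = (-4)·(-10) − 4² = 24.
det(H) > 0 and tr(H) = -14 < 0, so H is negative definite and the point is a local maximum.

local maximum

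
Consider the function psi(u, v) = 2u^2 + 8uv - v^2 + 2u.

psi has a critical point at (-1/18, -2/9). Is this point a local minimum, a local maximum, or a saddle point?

saddle point

The Hessian of psi is constant: H = [[4, 8], [8, -2]].
det(H) = 4·(-2) − 8² = -72.
Since det(H) < 0, H is indefinite and the critical point is a saddle point.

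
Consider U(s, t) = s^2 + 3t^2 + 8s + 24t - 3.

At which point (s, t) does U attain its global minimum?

U(s,t) separates as P(s) + Q(t) − 3, so its minimum is min P + min Q − 3.
P'(s) = 2s + 8 vanishes at s ∈ {-4}; Q'(t) = 6(t + 4) vanishes at t ∈ {-4}.
Local minima of P (where P''>0): P(-4)=-16. Local minima of Q: Q(-4)=-48.
So the global minimum of U is P(-4) + Q(-4) − 3 = -16 − 48 − 3 = -67, attained at (-4, -4).

(-4, -4)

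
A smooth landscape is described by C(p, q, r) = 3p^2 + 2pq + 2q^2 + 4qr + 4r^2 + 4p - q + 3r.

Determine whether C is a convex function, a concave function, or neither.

convex

C is quadratic, so its Hessian is the constant matrix H = [[6, 2, 0], [2, 4, 4], [0, 4, 8]].
Leading principal minors: 6, 20, 64.
All positive ⇒ H ≻ 0 ⇒ convex.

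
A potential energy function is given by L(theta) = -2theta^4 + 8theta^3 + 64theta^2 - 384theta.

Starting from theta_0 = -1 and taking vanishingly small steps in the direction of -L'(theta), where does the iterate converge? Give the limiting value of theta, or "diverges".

3

L'(theta) = -8(theta - 4)(theta - 3)(theta + 4), so L'(-1) = -480.
Gradient descent moves in the -L' direction, i.e. theta is increasing.
The nearest critical point in that direction is theta = 3, where L'' = 56 > 0 (a local minimum). The iterate converges there.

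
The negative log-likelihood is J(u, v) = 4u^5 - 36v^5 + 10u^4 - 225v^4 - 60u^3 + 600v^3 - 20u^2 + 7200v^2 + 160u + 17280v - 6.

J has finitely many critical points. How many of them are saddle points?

8

J separates as a function of u plus a function of v, so ∇J=0 decouples.
∂J/∂u = 20(u - 2)(u - 1)(u + 1)(u + 4) = 0 at u ∈ {-4, -1, 1, 2}; ∂J/∂v = -180(v - 4)(v + 2)(v + 3)(v + 4) = 0 at v ∈ {-4, -3, -2, 4}.
The Hessian is diagonal: diag(J_uu, J_vv). Second derivatives: J_uu(-4)=-1800, J_uu(-1)=360, J_uu(1)=-200, J_uu(2)=360; J_vv(-4)=2880, J_vv(-3)=-1260, J_vv(-2)=2160, J_vv(4)=-60480.
Saddle points occur where the two diagonal entries have opposite signs: (-4, -4), (-4, -2), (-1, -3), (-1, 4), (1, -4), (1, -2), (2, -3), (2, 4). Count: 8.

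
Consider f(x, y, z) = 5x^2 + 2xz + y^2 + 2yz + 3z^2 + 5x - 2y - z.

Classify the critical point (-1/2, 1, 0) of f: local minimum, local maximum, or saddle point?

The Hessian is constant: H = [[10, 0, 2], [0, 2, 2], [2, 2, 6]].
Leading principal minors: Δ₁ = 10, Δ₂ = 20, Δ₃ = 72.
All leading minors are positive, so H is positive definite: a local minimum.

local minimum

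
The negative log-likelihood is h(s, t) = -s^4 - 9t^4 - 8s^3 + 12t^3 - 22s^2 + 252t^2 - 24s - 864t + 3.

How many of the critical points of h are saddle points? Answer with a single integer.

4

h separates as a function of s plus a function of t, so ∇h=0 decouples.
∂h/∂s = -4(s + 1)(s + 2)(s + 3) = 0 at s ∈ {-3, -2, -1}; ∂h/∂t = -36(t - 3)(t - 2)(t + 4) = 0 at t ∈ {-4, 2, 3}.
The Hessian is diagonal: diag(h_ss, h_tt). Second derivatives: h_ss(-3)=-8, h_ss(-2)=4, h_ss(-1)=-8; h_tt(-4)=-1512, h_tt(2)=216, h_tt(3)=-252.
Saddle points occur where the two diagonal entries have opposite signs: (-3, 2), (-2, -4), (-2, 3), (-1, 2). Count: 4.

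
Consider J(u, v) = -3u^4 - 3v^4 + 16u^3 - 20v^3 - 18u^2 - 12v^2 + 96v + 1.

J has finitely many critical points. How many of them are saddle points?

J separates as a function of u plus a function of v, so ∇J=0 decouples.
∂J/∂u = -12u(u - 3)(u - 1) = 0 at u ∈ {0, 1, 3}; ∂J/∂v = -12(v - 1)(v + 2)(v + 4) = 0 at v ∈ {-4, -2, 1}.
The Hessian is diagonal: diag(J_uu, J_vv). Second derivatives: J_uu(0)=-36, J_uu(1)=24, J_uu(3)=-72; J_vv(-4)=-120, J_vv(-2)=72, J_vv(1)=-180.
Saddle points occur where the two diagonal entries have opposite signs: (0, -2), (1, -4), (1, 1), (3, -2). Count: 4.

4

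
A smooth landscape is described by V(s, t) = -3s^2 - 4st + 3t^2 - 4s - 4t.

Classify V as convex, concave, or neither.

V is quadratic, so its Hessian is the constant matrix H = [[-6, -4], [-4, 6]].
det(H) = -52, tr(H) = 0.
det(H) < 0, so H is indefinite: neither convex nor concave.

neither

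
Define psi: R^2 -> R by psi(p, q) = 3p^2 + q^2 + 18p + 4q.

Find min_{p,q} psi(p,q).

-31

psi(p,q) separates as A(p) + B(q), so its minimum is min A + min B.
A'(p) = 6p + 18 vanishes at p ∈ {-3}; B'(q) = 2q + 4 vanishes at q ∈ {-2}.
Local minima of A (where A''>0): A(-3)=-27. Local minima of B: B(-2)=-4.
So the global minimum of psi is A(-3) + B(-2) = -27 − 4 = -31, attained at (-3, -2).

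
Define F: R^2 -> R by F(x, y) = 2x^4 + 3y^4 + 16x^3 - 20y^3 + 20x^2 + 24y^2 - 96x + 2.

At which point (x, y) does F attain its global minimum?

F(x,y) separates as P(x) + Q(y) + 2, so its minimum is min P + min Q + 2.
P'(x) = 8(x - 1)(x + 3)(x + 4) vanishes at x ∈ {-4, -3, 1}; Q'(y) = 12y(y - 4)(y - 1) vanishes at y ∈ {0, 1, 4}.
Local minima of P (where P''>0): P(-4)=192, P(1)=-58. Local minima of Q: Q(0)=0, Q(4)=-128.
So the global minimum of F is P(1) + Q(4) + 2 = -58 − 128 + 2 = -184, attained at (1, 4).

(1, 4)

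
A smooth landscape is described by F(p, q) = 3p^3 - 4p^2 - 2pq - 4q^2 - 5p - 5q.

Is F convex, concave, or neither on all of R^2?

The term 3p^3 is cubic, so the Hessian is not constant.
∂²F/∂p² = 18p - 8, which takes both signs as p varies (negative for sufficiently negative p). A diagonal entry of the Hessian changing sign means the Hessian is neither positive- nor negative-semidefinite on all of R^2.

neither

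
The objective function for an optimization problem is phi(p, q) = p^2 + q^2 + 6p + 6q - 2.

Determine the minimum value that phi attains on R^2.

phi(p,q) separates as A(p) + B(q) − 2, so its minimum is min A + min B − 2.
A'(p) = 2p + 6 vanishes at p ∈ {-3}; B'(q) = 2q + 6 vanishes at q ∈ {-3}.
Local minima of A (where A''>0): A(-3)=-9. Local minima of B: B(-3)=-9.
So the global minimum of phi is A(-3) + B(-3) − 2 = -9 − 9 − 2 = -20, attained at (-3, -3).

-20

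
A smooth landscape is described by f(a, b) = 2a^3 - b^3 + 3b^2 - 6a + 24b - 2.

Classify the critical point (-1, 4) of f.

local maximum

The mixed partial ∂²f/∂a∂b is 0, so the Hessian at any point is diag(f_aa, f_bb) = diag(12a, 6(-b + 1)).
At (-1, 4): H = diag(-12, -18).
Both eigenvalues are negative, so H is negative definite: a local maximum.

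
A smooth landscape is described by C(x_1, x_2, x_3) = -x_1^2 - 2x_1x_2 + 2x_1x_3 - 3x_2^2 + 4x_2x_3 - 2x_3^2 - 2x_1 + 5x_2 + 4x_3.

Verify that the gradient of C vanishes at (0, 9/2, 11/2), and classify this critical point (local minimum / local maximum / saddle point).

local maximum

∇C = (-2x_1 - 2x_2 + 2x_3 - 2, -2x_1 - 6x_2 + 4x_3 + 5, 2x_1 + 4x_2 - 4x_3 + 4); substituting (0, 9/2, 11/2) gives ∇C = (0, 0, 0), so (0, 9/2, 11/2) is indeed a critical point.
The Hessian is constant: H = [[-2, -2, 2], [-2, -6, 4], [2, 4, -4]].
Leading principal minors: Δ₁ = -2, Δ₂ = 8, Δ₃ = -8.
The minors alternate sign starting negative (−, +, −), so H is negative definite: a local maximum.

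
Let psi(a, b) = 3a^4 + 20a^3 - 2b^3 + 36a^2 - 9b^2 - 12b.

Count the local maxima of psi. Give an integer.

psi separates as a function of a plus a function of b, so ∇psi=0 decouples.
∂psi/∂a = 12a(a + 2)(a + 3) = 0 at a ∈ {-3, -2, 0}; ∂psi/∂b = -6(b + 1)(b + 2) = 0 at b ∈ {-2, -1}.
The Hessian is diagonal: diag(psi_aa, psi_bb). Second derivatives: psi_aa(-3)=36, psi_aa(-2)=-24, psi_aa(0)=72; psi_bb(-2)=6, psi_bb(-1)=-6.
Local maxima occur where both diagonal entries negative: (-2, -1). Count: 1.

1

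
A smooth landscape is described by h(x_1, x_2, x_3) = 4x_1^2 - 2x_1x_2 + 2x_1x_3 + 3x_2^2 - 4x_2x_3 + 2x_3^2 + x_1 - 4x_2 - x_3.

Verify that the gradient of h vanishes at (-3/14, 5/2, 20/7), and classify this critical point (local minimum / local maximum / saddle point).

local minimum

∇h = (8x_1 - 2x_2 + 2x_3 + 1, -2x_1 + 6x_2 - 4x_3 - 4, 2x_1 - 4x_2 + 4x_3 - 1); substituting (-3/14, 5/2, 20/7) gives ∇h = (0, 0, 0), so (-3/14, 5/2, 20/7) is indeed a critical point.
The Hessian is constant: H = [[8, -2, 2], [-2, 6, -4], [2, -4, 4]].
Leading principal minors: Δ₁ = 8, Δ₂ = 44, Δ₃ = 56.
All leading minors are positive, so H is positive definite: a local minimum.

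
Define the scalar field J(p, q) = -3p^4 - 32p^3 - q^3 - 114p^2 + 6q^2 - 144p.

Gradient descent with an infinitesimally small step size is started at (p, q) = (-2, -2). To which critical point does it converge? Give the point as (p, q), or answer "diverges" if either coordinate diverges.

J is separable, so gradient descent decouples: p follows -∂J/∂p, q follows -∂J/∂q.
∂J/∂p = -12(p + 1)(p + 3)(p + 4); at p=-2 this is 24, so p decreases.
∂J/∂q = -3q(q - 4); at q=-2 this is -36, so q increases.
p converges to its nearest critical value -3 (a local min of the p-part); q converges to 0. The iterate converges to (-3, 0).

(-3, 0)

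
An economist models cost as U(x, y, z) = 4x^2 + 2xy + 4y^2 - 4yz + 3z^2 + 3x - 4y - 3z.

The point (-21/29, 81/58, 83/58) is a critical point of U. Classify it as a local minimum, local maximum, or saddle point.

The Hessian is constant: H = [[8, 2, 0], [2, 8, -4], [0, -4, 6]].
Leading principal minors: Δ₁ = 8, Δ₂ = 60, Δ₃ = 232.
All leading minors are positive, so H is positive definite: a local minimum.

local minimum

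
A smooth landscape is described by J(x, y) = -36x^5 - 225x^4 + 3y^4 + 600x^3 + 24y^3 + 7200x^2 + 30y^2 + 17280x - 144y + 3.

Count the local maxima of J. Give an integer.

2

J separates as a function of x plus a function of y, so ∇J=0 decouples.
∂J/∂x = -180(x - 4)(x + 2)(x + 3)(x + 4) = 0 at x ∈ {-4, -3, -2, 4}; ∂J/∂y = 12(y - 1)(y + 3)(y + 4) = 0 at y ∈ {-4, -3, 1}.
The Hessian is diagonal: diag(J_xx, J_yy). Second derivatives: J_xx(-4)=2880, J_xx(-3)=-1260, J_xx(-2)=2160, J_xx(4)=-60480; J_yy(-4)=60, J_yy(-3)=-48, J_yy(1)=240.
Local maxima occur where both diagonal entries negative: (-3, -3), (4, -3). Count: 2.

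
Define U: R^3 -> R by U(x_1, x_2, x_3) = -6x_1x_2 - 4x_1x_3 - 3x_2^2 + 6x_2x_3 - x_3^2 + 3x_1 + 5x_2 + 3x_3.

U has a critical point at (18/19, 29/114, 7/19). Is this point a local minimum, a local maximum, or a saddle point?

The Hessian is constant: H = [[0, -6, -4], [-6, -6, 6], [-4, 6, -2]].
Leading principal minors: Δ₁ = 0, Δ₂ = -36, Δ₃ = 456.
The minors fit neither the all-positive nor the alternating-sign pattern, so H is indefinite: a saddle point.

saddle point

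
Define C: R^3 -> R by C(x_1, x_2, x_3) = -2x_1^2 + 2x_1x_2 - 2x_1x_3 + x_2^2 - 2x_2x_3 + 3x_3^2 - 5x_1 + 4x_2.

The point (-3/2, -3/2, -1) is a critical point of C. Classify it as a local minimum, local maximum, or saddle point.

saddle point

The Hessian is constant: H = [[-4, 2, -2], [2, 2, -2], [-2, -2, 6]].
Leading principal minors: Δ₁ = -4, Δ₂ = -12, Δ₃ = -48.
The minors fit neither the all-positive nor the alternating-sign pattern, so H is indefinite: a saddle point.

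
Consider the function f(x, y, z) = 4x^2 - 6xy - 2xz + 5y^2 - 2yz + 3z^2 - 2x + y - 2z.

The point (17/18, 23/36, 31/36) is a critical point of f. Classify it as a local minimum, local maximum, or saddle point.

The Hessian is constant: H = [[8, -6, -2], [-6, 10, -2], [-2, -2, 6]].
Leading principal minors: Δ₁ = 8, Δ₂ = 44, Δ₃ = 144.
All leading minors are positive, so H is positive definite: a local minimum.

local minimum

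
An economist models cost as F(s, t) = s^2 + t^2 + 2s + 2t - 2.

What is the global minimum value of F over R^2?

-4

F(s,t) separates as P(s) + Q(t) − 2, so its minimum is min P + min Q − 2.
P'(s) = 2s + 2 vanishes at s ∈ {-1}; Q'(t) = 2(t + 1) vanishes at t ∈ {-1}.
Local minima of P (where P''>0): P(-1)=-1. Local minima of Q: Q(-1)=-1.
So the global minimum of F is P(-1) + Q(-1) − 2 = -1 − 1 − 2 = -4, attained at (-1, -1).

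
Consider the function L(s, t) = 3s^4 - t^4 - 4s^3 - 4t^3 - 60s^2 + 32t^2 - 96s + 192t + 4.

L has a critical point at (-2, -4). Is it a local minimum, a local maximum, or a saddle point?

The mixed partial ∂²L/∂s∂t is 0, so the Hessian at any point is diag(L_ss, L_tt) = diag(12(3s^2 - 2s - 10), 4(-3t^2 - 6t + 16)).
At (-2, -4): H = diag(72, -32).
The eigenvalues have opposite signs, so H is indefinite: a saddle point.

saddle point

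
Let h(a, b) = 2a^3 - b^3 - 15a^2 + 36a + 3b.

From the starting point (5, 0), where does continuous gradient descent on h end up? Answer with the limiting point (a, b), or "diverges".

h is separable, so gradient descent decouples: a follows -∂h/∂a, b follows -∂h/∂b.
∂h/∂a = 6(a - 3)(a - 2); at a=5 this is 36, so a decreases.
∂h/∂b = -3(b - 1)(b + 1); at b=0 this is 3, so b decreases.
a converges to its nearest critical value 3 (a local min of the a-part); b converges to -1. The iterate converges to (3, -1).

(3, -1)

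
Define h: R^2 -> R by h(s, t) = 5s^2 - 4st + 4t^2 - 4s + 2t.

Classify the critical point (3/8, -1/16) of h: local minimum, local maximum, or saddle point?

local minimum

The Hessian of h is constant: H = [[10, -4], [-4, 8]].
det(H) = 10·8 − (-4)² = 64.
det(H) > 0 and tr(H) = 18 > 0, so H is positive definite and the point is a local minimum.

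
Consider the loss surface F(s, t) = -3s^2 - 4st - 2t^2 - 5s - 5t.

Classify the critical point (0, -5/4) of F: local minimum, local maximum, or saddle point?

local maximum

The Hessian of F is constant: H = [[-6, -4], [-4, -4]].
det(H) = (-6)·(-4) − (-4)² = 8.
det(H) > 0 and tr(H) = -10 < 0, so H is negative definite and the point is a local maximum.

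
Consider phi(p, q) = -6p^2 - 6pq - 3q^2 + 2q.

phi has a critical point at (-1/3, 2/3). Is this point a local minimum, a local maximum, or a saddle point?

local maximum

The Hessian of phi is constant: H = [[-12, -6], [-6, -6]].
det(H) = (-12)·(-6) − (-6)² = 36.
det(H) > 0 and tr(H) = -18 < 0, so H is negative definite and the point is a local maximum.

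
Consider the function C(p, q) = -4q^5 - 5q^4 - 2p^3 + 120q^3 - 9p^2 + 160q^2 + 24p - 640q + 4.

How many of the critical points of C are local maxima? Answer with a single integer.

C separates as a function of p plus a function of q, so ∇C=0 decouples.
∂C/∂p = -6(p - 1)(p + 4) = 0 at p ∈ {-4, 1}; ∂C/∂q = -20(q - 4)(q - 1)(q + 2)(q + 4) = 0 at q ∈ {-4, -2, 1, 4}.
The Hessian is diagonal: diag(C_pp, C_qq). Second derivatives: C_pp(-4)=30, C_pp(1)=-30; C_qq(-4)=1600, C_qq(-2)=-720, C_qq(1)=900, C_qq(4)=-2880.
Local maxima occur where both diagonal entries negative: (1, -2), (1, 4). Count: 2.

2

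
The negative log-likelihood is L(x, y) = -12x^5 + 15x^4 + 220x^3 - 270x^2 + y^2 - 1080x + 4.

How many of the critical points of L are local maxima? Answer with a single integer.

0

L separates as a function of x plus a function of y, so ∇L=0 decouples.
∂L/∂x = -60(x - 3)(x - 2)(x + 1)(x + 3) = 0 at x ∈ {-3, -1, 2, 3}; ∂L/∂y = 2y = 0 at y ∈ {0}.
The Hessian is diagonal: diag(L_xx, L_yy). Second derivatives: L_xx(-3)=3600, L_xx(-1)=-1440, L_xx(2)=900, L_xx(3)=-1440; L_yy(0)=2.
Local maxima occur where both diagonal entries negative: none. Count: 0.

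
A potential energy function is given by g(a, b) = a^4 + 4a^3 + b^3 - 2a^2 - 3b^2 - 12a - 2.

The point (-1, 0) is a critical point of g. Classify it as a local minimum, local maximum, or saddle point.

local maximum

The mixed partial ∂²g/∂a∂b is 0, so the Hessian at any point is diag(g_aa, g_bb) = diag(4(3a^2 + 6a - 1), 6(b - 1)).
At (-1, 0): H = diag(-16, -6).
Both eigenvalues are negative, so H is negative definite: a local maximum.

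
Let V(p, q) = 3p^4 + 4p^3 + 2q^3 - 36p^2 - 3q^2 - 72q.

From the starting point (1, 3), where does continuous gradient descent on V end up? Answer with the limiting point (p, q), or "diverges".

(2, 4)

V is separable, so gradient descent decouples: p follows -∂V/∂p, q follows -∂V/∂q.
∂V/∂p = 12p(p - 2)(p + 3); at p=1 this is -48, so p increases.
∂V/∂q = 6(q - 4)(q + 3); at q=3 this is -36, so q increases.
p converges to its nearest critical value 2 (a local min of the p-part); q converges to 4. The iterate converges to (2, 4).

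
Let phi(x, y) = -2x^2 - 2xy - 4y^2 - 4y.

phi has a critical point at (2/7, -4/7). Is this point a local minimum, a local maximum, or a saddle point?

local maximum

The Hessian of phi is constant: H = [[-4, -2], [-2, -8]].
det(H) = (-4)·(-8) − (-2)² = 28.
det(H) > 0 and tr(H) = -12 < 0, so H is negative definite and the point is a local maximum.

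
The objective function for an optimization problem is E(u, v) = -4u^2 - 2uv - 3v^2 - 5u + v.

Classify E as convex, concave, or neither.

E is quadratic, so its Hessian is the constant matrix H = [[-8, -2], [-2, -6]].
det(H) = 44, tr(H) = -14.
det(H) > 0 and tr(H) < 0, so H is negative definite everywhere: concave.

concave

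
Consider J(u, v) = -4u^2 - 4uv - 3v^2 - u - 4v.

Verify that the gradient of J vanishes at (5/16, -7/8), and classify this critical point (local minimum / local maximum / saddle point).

∇J = (-8u - 4v - 1, -4u - 6v - 4); substituting (5/16, -7/8) gives ∇J = (0, 0), so (5/16, -7/8) is indeed a critical point.
The Hessian of J is constant: H = [[-8, -4], [-4, -6]].
det(H) = (-8)·(-6) − (-4)² = 32.
det(H) > 0 and tr(H) = -14 < 0, so H is negative definite and the point is a local maximum.

local maximum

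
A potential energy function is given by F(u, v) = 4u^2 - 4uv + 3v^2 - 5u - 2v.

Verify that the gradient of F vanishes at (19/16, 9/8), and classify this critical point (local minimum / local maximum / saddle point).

∇F = (8u - 4v - 5, -4u + 6v - 2); substituting (19/16, 9/8) gives ∇F = (0, 0), so (19/16, 9/8) is indeed a critical point.
The Hessian of F is constant: H = [[8, -4], [-4, 6]].
det(H) = 8·6 − (-4)² = 32.
det(H) > 0 and tr(H) = 14 > 0, so H is positive definite and the point is a local minimum.

local minimum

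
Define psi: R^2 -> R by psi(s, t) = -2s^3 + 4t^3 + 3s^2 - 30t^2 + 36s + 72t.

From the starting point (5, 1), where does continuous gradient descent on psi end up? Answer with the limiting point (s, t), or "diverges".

diverges

psi is separable, so gradient descent decouples: s follows -∂psi/∂s, t follows -∂psi/∂t.
∂psi/∂s = -6(s - 3)(s + 2); at s=5 this is -84, so s increases.
∂psi/∂t = 12(t - 3)(t - 2); at t=1 this is 24, so t decreases.
The s-coordinate has no critical point in that direction and runs off to infinity.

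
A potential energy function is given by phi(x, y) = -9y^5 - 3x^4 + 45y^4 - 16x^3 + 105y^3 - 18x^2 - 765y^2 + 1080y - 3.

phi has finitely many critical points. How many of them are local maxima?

4

phi separates as a function of x plus a function of y, so ∇phi=0 decouples.
∂phi/∂x = -12x(x + 1)(x + 3) = 0 at x ∈ {-3, -1, 0}; ∂phi/∂y = -45(y - 4)(y - 2)(y - 1)(y + 3) = 0 at y ∈ {-3, 1, 2, 4}.
The Hessian is diagonal: diag(phi_xx, phi_yy). Second derivatives: phi_xx(-3)=-72, phi_xx(-1)=24, phi_xx(0)=-36; phi_yy(-3)=6300, phi_yy(1)=-540, phi_yy(2)=450, phi_yy(4)=-1890.
Local maxima occur where both diagonal entries negative: (-3, 1), (-3, 4), (0, 1), (0, 4). Count: 4.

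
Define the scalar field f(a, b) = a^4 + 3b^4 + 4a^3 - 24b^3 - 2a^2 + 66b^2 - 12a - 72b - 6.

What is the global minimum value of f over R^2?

-42

f(a,b) separates as P(a) + Q(b) − 6, so its minimum is min P + min Q − 6.
P'(a) = 4(a - 1)(a + 1)(a + 3) vanishes at a ∈ {-3, -1, 1}; Q'(b) = 12(b - 3)(b - 2)(b - 1) vanishes at b ∈ {1, 2, 3}.
Local minima of P (where P''>0): P(-3)=-9, P(1)=-9. Local minima of Q: Q(1)=-27, Q(3)=-27.
So the global minimum of f is P(-3) + Q(1) − 6 = -9 − 27 − 6 = -42, attained at (-3, 1).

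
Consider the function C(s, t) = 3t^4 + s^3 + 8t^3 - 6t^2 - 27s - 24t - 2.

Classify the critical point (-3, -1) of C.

local maximum

The mixed partial ∂²C/∂s∂t is 0, so the Hessian at any point is diag(C_ss, C_tt) = diag(6s, 12(3t^2 + 4t - 1)).
At (-3, -1): H = diag(-18, -24).
Both eigenvalues are negative, so H is negative definite: a local maximum.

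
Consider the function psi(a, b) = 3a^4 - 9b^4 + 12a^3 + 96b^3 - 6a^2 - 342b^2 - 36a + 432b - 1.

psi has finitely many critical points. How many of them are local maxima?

2

psi separates as a function of a plus a function of b, so ∇psi=0 decouples.
∂psi/∂a = 12(a - 1)(a + 1)(a + 3) = 0 at a ∈ {-3, -1, 1}; ∂psi/∂b = -36(b - 4)(b - 3)(b - 1) = 0 at b ∈ {1, 3, 4}.
The Hessian is diagonal: diag(psi_aa, psi_bb). Second derivatives: psi_aa(-3)=96, psi_aa(-1)=-48, psi_aa(1)=96; psi_bb(1)=-216, psi_bb(3)=72, psi_bb(4)=-108.
Local maxima occur where both diagonal entries negative: (-1, 1), (-1, 4). Count: 2.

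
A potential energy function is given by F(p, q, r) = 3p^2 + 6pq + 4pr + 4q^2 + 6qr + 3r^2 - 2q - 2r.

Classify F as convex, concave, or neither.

convex

F is quadratic, so its Hessian is the constant matrix H = [[6, 6, 4], [6, 8, 6], [4, 6, 6]].
Leading principal minors: 6, 12, 16.
All positive ⇒ H ≻ 0 ⇒ convex.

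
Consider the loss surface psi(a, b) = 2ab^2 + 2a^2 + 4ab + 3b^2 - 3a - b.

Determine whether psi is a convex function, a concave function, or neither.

neither

The term 2ab^2 is cubic, so the Hessian is not constant.
∂²psi/∂b² = 4a + 6, which takes both signs as a varies (negative for sufficiently negative a). A diagonal entry of the Hessian changing sign means the Hessian is neither positive- nor negative-semidefinite on all of R^2.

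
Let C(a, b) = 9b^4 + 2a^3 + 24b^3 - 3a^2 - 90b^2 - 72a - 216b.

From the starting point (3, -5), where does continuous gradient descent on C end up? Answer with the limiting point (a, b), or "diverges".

C is separable, so gradient descent decouples: a follows -∂C/∂a, b follows -∂C/∂b.
∂C/∂a = 6(a - 4)(a + 3); at a=3 this is -36, so a increases.
∂C/∂b = 36(b - 2)(b + 1)(b + 3); at b=-5 this is -2016, so b increases.
a converges to its nearest critical value 4 (a local min of the a-part); b converges to -3. The iterate converges to (4, -3).

(4, -3)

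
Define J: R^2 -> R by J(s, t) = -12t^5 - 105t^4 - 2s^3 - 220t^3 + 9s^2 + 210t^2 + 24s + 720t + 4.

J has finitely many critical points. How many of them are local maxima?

2

J separates as a function of s plus a function of t, so ∇J=0 decouples.
∂J/∂s = -6(s - 4)(s + 1) = 0 at s ∈ {-1, 4}; ∂J/∂t = -60(t - 1)(t + 1)(t + 3)(t + 4) = 0 at t ∈ {-4, -3, -1, 1}.
The Hessian is diagonal: diag(J_ss, J_tt). Second derivatives: J_ss(-1)=30, J_ss(4)=-30; J_tt(-4)=900, J_tt(-3)=-480, J_tt(-1)=720, J_tt(1)=-2400.
Local maxima occur where both diagonal entries negative: (4, -3), (4, 1). Count: 2.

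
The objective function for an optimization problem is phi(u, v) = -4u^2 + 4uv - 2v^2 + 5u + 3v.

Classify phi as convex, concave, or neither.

phi is quadratic, so its Hessian is the constant matrix H = [[-8, 4], [4, -4]].
det(H) = 16, tr(H) = -12.
det(H) > 0 and tr(H) < 0, so H is negative definite everywhere: concave.

concave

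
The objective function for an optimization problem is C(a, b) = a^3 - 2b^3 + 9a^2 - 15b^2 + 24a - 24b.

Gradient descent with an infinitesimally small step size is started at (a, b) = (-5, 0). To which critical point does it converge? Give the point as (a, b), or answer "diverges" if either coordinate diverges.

C is separable, so gradient descent decouples: a follows -∂C/∂a, b follows -∂C/∂b.
∂C/∂a = 3(a + 2)(a + 4); at a=-5 this is 9, so a decreases.
∂C/∂b = -6(b + 1)(b + 4); at b=0 this is -24, so b increases.
The a-coordinate has no critical point in that direction and runs off to infinity.

diverges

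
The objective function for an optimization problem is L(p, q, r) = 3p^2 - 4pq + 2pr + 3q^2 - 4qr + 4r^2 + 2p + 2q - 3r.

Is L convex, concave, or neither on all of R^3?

convex

L is quadratic, so its Hessian is the constant matrix H = [[6, -4, 2], [-4, 6, -4], [2, -4, 8]].
Leading principal minors: 6, 20, 104.
All positive ⇒ H ≻ 0 ⇒ convex.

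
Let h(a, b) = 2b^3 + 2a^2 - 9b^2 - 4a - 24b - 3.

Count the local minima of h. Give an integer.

h separates as a function of a plus a function of b, so ∇h=0 decouples.
∂h/∂a = 4(a - 1) = 0 at a ∈ {1}; ∂h/∂b = 6(b - 4)(b + 1) = 0 at b ∈ {-1, 4}.
The Hessian is diagonal: diag(h_aa, h_bb). Second derivatives: h_aa(1)=4; h_bb(-1)=-30, h_bb(4)=30.
Local minima occur where both diagonal entries positive: (1, 4). Count: 1.

1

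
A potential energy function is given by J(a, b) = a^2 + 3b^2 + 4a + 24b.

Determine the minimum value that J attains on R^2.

J(a,b) separates as P(a) + Q(b), so its minimum is min P + min Q.
P'(a) = 2a + 4 vanishes at a ∈ {-2}; Q'(b) = 6b + 24 vanishes at b ∈ {-4}.
Local minima of P (where P''>0): P(-2)=-4. Local minima of Q: Q(-4)=-48.
So the global minimum of J is P(-2) + Q(-4) = -4 − 48 = -52, attained at (-2, -4).

-52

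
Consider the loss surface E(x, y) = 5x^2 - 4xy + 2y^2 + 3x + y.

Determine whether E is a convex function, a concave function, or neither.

convex

E is quadratic, so its Hessian is the constant matrix H = [[10, -4], [-4, 4]].
det(H) = 24, tr(H) = 14.
det(H) > 0 and tr(H) > 0, so H is positive definite everywhere: convex.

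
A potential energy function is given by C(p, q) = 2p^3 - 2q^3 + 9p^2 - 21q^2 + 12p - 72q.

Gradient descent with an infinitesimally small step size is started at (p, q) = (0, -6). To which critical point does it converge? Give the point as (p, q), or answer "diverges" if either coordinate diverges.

C is separable, so gradient descent decouples: p follows -∂C/∂p, q follows -∂C/∂q.
∂C/∂p = 6(p + 1)(p + 2); at p=0 this is 12, so p decreases.
∂C/∂q = -6(q + 3)(q + 4); at q=-6 this is -36, so q increases.
p converges to its nearest critical value -1 (a local min of the p-part); q converges to -4. The iterate converges to (-1, -4).

(-1, -4)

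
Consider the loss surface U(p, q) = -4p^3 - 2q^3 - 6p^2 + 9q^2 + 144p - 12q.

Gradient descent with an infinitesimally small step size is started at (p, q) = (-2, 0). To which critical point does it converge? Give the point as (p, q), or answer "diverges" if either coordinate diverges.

U is separable, so gradient descent decouples: p follows -∂U/∂p, q follows -∂U/∂q.
∂U/∂p = -12(p - 3)(p + 4); at p=-2 this is 120, so p decreases.
∂U/∂q = -6(q - 2)(q - 1); at q=0 this is -12, so q increases.
p converges to its nearest critical value -4 (a local min of the p-part); q converges to 1. The iterate converges to (-4, 1).

(-4, 1)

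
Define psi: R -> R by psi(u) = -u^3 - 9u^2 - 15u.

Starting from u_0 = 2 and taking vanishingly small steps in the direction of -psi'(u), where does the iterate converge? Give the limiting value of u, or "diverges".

psi'(u) = -3(u + 1)(u + 5), so psi'(2) = -63.
Gradient descent moves in the -psi' direction, i.e. u is increasing.
There is no critical point above u=2, and psi' keeps the same sign, so the iterate runs off to +∞.

diverges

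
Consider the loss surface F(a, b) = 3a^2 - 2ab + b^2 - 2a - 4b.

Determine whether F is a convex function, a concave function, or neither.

convex

F is quadratic, so its Hessian is the constant matrix H = [[6, -2], [-2, 2]].
det(H) = 8, tr(H) = 8.
det(H) > 0 and tr(H) > 0, so H is positive definite everywhere: convex.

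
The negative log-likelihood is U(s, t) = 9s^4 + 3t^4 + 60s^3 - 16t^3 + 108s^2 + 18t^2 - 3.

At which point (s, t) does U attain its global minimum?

U(s,t) separates as P(s) + Q(t) − 3, so its minimum is min P + min Q − 3.
P'(s) = 36s(s + 2)(s + 3) vanishes at s ∈ {-3, -2, 0}; Q'(t) = 12t(t - 3)(t - 1) vanishes at t ∈ {0, 1, 3}.
Local minima of P (where P''>0): P(-3)=81, P(0)=0. Local minima of Q: Q(0)=0, Q(3)=-27.
So the global minimum of U is P(0) + Q(3) − 3 = 0 − 27 − 3 = -30, attained at (0, 3).

(0, 3)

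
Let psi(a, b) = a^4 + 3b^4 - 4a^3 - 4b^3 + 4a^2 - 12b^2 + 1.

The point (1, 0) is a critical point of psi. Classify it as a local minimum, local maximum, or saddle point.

The mixed partial ∂²psi/∂a∂b is 0, so the Hessian at any point is diag(psi_aa, psi_bb) = diag(4(3a^2 - 6a + 2), 12(3b^2 - 2b - 2)).
At (1, 0): H = diag(-4, -24).
Both eigenvalues are negative, so H is negative definite: a local maximum.

local maximum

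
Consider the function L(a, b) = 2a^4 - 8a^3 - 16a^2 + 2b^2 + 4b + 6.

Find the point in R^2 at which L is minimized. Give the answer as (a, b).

L(a,b) separates as P(a) + Q(b) + 6, so its minimum is min P + min Q + 6.
P'(a) = 8a(a - 4)(a + 1) vanishes at a ∈ {-1, 0, 4}; Q'(b) = 4b + 4 vanishes at b ∈ {-1}.
Local minima of P (where P''>0): P(-1)=-6, P(4)=-256. Local minima of Q: Q(-1)=-2.
So the global minimum of L is P(4) + Q(-1) + 6 = -256 − 2 + 6 = -252, attained at (4, -1).

(4, -1)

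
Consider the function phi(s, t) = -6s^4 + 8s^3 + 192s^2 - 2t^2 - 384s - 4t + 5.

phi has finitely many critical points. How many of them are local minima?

0

phi separates as a function of s plus a function of t, so ∇phi=0 decouples.
∂phi/∂s = -24(s - 4)(s - 1)(s + 4) = 0 at s ∈ {-4, 1, 4}; ∂phi/∂t = -4(t + 1) = 0 at t ∈ {-1}.
The Hessian is diagonal: diag(phi_ss, phi_tt). Second derivatives: phi_ss(-4)=-960, phi_ss(1)=360, phi_ss(4)=-576; phi_tt(-1)=-4.
Local minima occur where both diagonal entries positive: none. Count: 0.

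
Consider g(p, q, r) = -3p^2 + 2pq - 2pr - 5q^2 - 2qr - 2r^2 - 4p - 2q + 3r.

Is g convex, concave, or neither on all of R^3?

g is quadratic, so its Hessian is the constant matrix H = [[-6, 2, -2], [2, -10, -2], [-2, -2, -4]].
Leading principal minors: -6, 56, -144.
Signs alternate −, +, − ⇒ H ≺ 0 ⇒ concave.

concave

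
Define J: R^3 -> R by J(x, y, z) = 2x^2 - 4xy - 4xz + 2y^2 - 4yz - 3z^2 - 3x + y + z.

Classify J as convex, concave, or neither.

J is quadratic, so its Hessian is the constant matrix H = [[4, -4, -4], [-4, 4, -4], [-4, -4, -6]].
Leading principal minors: 4, 0, -256.
Neither pattern holds ⇒ H is indefinite ⇒ neither convex nor concave.

neither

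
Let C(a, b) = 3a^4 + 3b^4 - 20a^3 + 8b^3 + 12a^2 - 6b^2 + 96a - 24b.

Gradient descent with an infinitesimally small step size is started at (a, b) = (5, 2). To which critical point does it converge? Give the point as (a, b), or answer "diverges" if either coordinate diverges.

C is separable, so gradient descent decouples: a follows -∂C/∂a, b follows -∂C/∂b.
∂C/∂a = 12(a - 4)(a - 2)(a + 1); at a=5 this is 216, so a decreases.
∂C/∂b = 12(b - 1)(b + 1)(b + 2); at b=2 this is 144, so b decreases.
a converges to its nearest critical value 4 (a local min of the a-part); b converges to 1. The iterate converges to (4, 1).

(4, 1)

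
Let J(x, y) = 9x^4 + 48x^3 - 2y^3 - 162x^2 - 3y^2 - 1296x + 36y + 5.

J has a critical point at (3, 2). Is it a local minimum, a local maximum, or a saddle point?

saddle point

The mixed partial ∂²J/∂x∂y is 0, so the Hessian at any point is diag(J_xx, J_yy) = diag(36(3x^2 + 8x - 9), -6(2y + 1)).
At (3, 2): H = diag(1512, -30).
The eigenvalues have opposite signs, so H is indefinite: a saddle point.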